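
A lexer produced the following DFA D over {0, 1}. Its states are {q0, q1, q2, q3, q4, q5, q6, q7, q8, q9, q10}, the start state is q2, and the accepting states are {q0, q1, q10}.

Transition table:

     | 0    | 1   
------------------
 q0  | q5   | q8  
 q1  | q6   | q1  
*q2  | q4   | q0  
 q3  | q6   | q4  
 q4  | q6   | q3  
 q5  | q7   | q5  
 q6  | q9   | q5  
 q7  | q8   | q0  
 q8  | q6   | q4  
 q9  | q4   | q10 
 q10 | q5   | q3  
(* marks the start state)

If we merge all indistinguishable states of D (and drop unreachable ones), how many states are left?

First remove the unreachable states {q1}; 10 states remain.
Initial partition by acceptance: {q0,q10} | {q2,q3,q4,q5,q6,q7,q8,q9}.
Split {q2,q3,q4,q5,q6,q7,q8,q9} by δ(·,1) → {q3,q4,q5,q6,q8} and {q2,q7,q9}.
Refine {q3,q4,q5,q6,q8} on symbol 0: members go to different blocks, giving {q3,q4,q8} and {q5,q6}.
The partition is now stable with 4 blocks: {q0,q10} | {q3,q4,q8} | {q2,q7,q9} | {q5,q6}.

4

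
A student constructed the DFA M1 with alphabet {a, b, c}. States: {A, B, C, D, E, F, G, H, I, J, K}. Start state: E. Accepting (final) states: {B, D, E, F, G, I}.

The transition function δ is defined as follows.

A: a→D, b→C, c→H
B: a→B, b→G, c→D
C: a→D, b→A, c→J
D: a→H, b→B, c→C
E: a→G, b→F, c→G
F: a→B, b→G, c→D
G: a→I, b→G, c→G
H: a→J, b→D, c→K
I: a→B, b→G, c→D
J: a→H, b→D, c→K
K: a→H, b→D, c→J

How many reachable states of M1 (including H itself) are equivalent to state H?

3

Initial partition by acceptance: {B,D,E,F,G,I} | {A,C,H,J,K}.
Refine {B,D,E,F,G,I} on symbol a: members go to different blocks, giving {B,E,F,G,I} and {D}.
Split {B,E,F,G,I} by δ(·,c) → {B,F,I} and {E,G}.
Split {A,C,H,J,K} by δ(·,a) → {H,J,K} and {A,C}.
Split {E,G} by δ(·,a) → {E} and {G}.
The partition is now stable with 6 blocks: {B,F,I} | {H,J,K} | {D} | {E} | {A,C} | {G}.
State H belongs to the block {H,J,K}, which has 3 states.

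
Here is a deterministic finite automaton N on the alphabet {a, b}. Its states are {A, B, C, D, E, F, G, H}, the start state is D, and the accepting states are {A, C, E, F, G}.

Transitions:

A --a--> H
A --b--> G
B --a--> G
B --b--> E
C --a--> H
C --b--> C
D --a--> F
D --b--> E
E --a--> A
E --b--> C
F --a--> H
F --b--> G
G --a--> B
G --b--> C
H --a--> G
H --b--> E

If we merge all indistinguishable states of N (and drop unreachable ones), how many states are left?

Initial partition by acceptance: {A,C,E,F,G} | {B,D,H}.
On input a, block {A,C,E,F,G} splits into {A,C,F,G} and {E}.
Stable partition: {A,C,F,G} | {B,D,H} | {E} — 3 equivalence classes.

3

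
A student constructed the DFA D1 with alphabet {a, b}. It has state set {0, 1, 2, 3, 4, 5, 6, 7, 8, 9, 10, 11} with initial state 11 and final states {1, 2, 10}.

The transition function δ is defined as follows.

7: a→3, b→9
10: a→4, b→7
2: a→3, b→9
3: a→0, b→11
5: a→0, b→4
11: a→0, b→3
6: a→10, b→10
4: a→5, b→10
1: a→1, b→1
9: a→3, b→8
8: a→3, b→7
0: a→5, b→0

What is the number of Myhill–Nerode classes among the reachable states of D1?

First remove the unreachable states {1,2,6}; 9 states remain.
Initial partition by acceptance: {10} | {0,3,4,5,7,8,9,11}.
On input b, block {0,3,4,5,7,8,9,11} splits into {0,3,5,7,8,9,11} and {4}.
Refine {0,3,5,7,8,9,11} on symbol b: members go to different blocks, giving {0,3,7,8,9,11} and {5}.
Refine {0,3,7,8,9,11} on symbol a: members go to different blocks, giving {3,7,8,9,11} and {0}.
Refine {3,7,8,9,11} on symbol a: members go to different blocks, giving {7,8,9} and {3,11}.
The partition is now stable with 6 blocks: {10} | {7,8,9} | {4} | {5} | {0} | {3,11}.

6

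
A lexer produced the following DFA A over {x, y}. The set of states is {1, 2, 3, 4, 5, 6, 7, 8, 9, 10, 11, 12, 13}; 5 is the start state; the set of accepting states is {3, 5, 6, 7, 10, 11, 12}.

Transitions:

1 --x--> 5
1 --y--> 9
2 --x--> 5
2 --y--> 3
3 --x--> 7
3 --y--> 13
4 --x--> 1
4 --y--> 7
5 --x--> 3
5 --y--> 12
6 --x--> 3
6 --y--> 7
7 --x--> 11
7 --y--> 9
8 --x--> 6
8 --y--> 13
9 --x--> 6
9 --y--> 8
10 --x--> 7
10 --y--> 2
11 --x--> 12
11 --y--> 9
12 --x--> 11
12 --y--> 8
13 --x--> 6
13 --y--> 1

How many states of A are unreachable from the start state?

No path from 5 leads to 2, 4, 10; the other 10 states are all reachable.

3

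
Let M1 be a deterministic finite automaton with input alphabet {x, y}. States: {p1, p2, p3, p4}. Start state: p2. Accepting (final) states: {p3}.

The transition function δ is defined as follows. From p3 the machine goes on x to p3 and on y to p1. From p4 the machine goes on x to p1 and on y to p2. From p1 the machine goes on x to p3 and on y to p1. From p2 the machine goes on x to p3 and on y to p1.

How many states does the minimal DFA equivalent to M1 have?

Reachable states from the start: {p1,p2,p3}. Unreachable: {p4} — drop them.
Initial partition by acceptance: {p3} | {p1,p2}.
The partition is now stable with 2 blocks: {p3} | {p1,p2}.

2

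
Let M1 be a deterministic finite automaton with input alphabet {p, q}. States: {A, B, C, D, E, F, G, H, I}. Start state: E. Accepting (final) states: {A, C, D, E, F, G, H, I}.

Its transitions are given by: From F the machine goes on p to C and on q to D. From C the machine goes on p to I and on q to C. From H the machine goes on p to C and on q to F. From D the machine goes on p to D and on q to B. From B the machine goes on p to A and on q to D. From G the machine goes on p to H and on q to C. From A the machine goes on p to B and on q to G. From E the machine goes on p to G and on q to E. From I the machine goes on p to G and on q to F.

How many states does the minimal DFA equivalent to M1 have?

7

All states are reachable from the start state.
Initial partition by acceptance: {A,C,D,E,F,G,H,I} | {B}.
Refine {A,C,D,E,F,G,H,I} on symbol p: members go to different blocks, giving {C,D,E,F,G,H,I} and {A}.
Refine {C,D,E,F,G,H,I} on symbol q: members go to different blocks, giving {C,E,F,G,H,I} and {D}.
On input q, block {C,E,F,G,H,I} splits into {C,E,G,H,I} and {F}.
Split {C,E,G,H,I} by δ(·,q) → {C,E,G} and {H,I}.
Refine {C,E,G} on symbol p: members go to different blocks, giving {C,G} and {E}.
No further refinement is possible. Final partition (7 blocks): {C,G} | {B} | {A} | {D} | {F} | {H,I} | {E}.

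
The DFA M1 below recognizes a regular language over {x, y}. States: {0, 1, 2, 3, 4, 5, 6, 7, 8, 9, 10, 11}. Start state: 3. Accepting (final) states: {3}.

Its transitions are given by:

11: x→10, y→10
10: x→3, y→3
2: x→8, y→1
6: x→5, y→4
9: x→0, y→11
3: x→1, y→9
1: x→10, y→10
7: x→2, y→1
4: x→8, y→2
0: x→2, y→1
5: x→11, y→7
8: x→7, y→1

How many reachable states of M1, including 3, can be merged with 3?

1

First remove the unreachable states {4,5,6}; 9 states remain.
Initial partition by acceptance: {3} | {0,1,2,7,8,9,10,11}.
Refine {0,1,2,7,8,9,10,11} on symbol x: members go to different blocks, giving {0,1,2,7,8,9,11} and {10}.
Split {0,1,2,7,8,9,11} by δ(·,x) → {0,2,7,8,9} and {1,11}.
No further refinement is possible. Final partition (4 blocks): {3} | {0,2,7,8,9} | {10} | {1,11}.
The equivalence class containing 3 is {3}, of size 1.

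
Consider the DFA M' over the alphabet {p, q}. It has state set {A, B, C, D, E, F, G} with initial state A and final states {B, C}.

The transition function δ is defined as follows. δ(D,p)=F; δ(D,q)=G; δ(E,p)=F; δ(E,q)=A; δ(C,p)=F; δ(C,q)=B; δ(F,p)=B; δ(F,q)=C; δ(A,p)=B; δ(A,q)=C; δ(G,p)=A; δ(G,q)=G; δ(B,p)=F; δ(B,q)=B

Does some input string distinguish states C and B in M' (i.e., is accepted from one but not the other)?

No

Reachable states from the start: {A,B,C,F}. Unreachable: {D,E,G} — drop them.
Start with accepting vs non-accepting: {B,C} | {A,F}.
No further refinement is possible. Final partition (2 blocks): {B,C} | {A,F}.
C and B lie in the same block of the stable partition, so they are equivalent — no string distinguishes them.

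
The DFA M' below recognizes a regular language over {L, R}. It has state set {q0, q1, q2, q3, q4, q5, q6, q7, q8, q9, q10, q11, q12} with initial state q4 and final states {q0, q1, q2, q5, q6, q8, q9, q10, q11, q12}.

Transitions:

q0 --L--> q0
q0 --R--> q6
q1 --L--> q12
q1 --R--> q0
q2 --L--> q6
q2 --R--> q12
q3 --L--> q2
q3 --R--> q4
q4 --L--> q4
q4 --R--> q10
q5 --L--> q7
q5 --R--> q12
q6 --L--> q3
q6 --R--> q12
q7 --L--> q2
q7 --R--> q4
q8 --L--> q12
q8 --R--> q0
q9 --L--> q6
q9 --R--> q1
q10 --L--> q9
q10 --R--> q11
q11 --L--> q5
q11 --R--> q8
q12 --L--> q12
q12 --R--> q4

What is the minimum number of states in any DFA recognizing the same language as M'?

9

Every state is reachable, so we keep all 13.
Start with accepting vs non-accepting: {q0,q1,q2,q5,q6,q8,q9,q10,q11,q12} | {q3,q4,q7}.
Refine {q0,q1,q2,q5,q6,q8,q9,q10,q11,q12} on symbol L: members go to different blocks, giving {q0,q1,q2,q8,q9,q10,q11,q12} and {q5,q6}.
On input L, block {q0,q1,q2,q8,q9,q10,q11,q12} splits into {q0,q1,q8,q10,q12} and {q2,q9,q11}.
Refine {q0,q1,q8,q10,q12} on symbol L: members go to different blocks, giving {q0,q1,q8,q12} and {q10}.
Refine {q0,q1,q8,q12} on symbol R: members go to different blocks, giving {q1,q8} and {q0} and {q12}.
On input L, block {q3,q4,q7} splits into {q3,q7} and {q4}.
On input R, block {q2,q9,q11} splits into {q9,q11} and {q2}.
The partition is now stable with 9 blocks: {q1,q8} | {q3,q7} | {q5,q6} | {q9,q11} | {q10} | {q0} | {q12} | {q4} | {q2}.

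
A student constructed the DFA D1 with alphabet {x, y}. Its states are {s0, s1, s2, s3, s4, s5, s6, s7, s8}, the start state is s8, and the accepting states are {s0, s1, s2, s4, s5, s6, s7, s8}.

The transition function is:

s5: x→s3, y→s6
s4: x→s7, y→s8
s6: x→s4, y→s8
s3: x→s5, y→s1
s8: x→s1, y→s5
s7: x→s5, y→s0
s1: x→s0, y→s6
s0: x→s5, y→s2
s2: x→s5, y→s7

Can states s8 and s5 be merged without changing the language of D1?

Initial partition by acceptance: {s0,s1,s2,s4,s5,s6,s7,s8} | {s3}.
Split {s0,s1,s2,s4,s5,s6,s7,s8} by δ(·,x) → {s0,s1,s2,s4,s6,s7,s8} and {s5}.
Split {s0,s1,s2,s4,s6,s7,s8} by δ(·,x) → {s1,s4,s6,s8} and {s0,s2,s7}.
On input x, block {s1,s4,s6,s8} splits into {s1,s4} and {s6,s8}.
Split {s6,s8} by δ(·,y) → {s6} and {s8}.
Split {s1,s4} by δ(·,y) → {s1} and {s4}.
No further refinement is possible. Final partition (7 blocks): {s1} | {s3} | {s5} | {s0,s2,s7} | {s6} | {s8} | {s4}.
s8 and s5 end up in different blocks, so they are distinguishable. For instance, the string 'x' is accepted from only s8.

No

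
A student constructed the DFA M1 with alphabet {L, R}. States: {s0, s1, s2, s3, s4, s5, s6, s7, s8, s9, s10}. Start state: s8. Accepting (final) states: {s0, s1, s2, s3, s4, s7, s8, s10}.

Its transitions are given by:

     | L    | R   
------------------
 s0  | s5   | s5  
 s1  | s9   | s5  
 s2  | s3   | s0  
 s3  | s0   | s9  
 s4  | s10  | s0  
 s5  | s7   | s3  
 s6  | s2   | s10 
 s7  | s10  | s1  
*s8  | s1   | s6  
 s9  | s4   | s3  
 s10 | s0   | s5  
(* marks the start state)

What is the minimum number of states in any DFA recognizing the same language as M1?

4

P0 = {s0,s1,s2,s3,s4,s7,s8,s10} | {s5,s6,s9}.
Split {s0,s1,s2,s3,s4,s7,s8,s10} by δ(·,L) → {s2,s3,s4,s7,s8,s10} and {s0,s1}.
Split {s2,s3,s4,s7,s8,s10} by δ(·,L) → {s2,s4,s7} and {s3,s8,s10}.
The partition is now stable with 4 blocks: {s2,s4,s7} | {s5,s6,s9} | {s0,s1} | {s3,s8,s10}.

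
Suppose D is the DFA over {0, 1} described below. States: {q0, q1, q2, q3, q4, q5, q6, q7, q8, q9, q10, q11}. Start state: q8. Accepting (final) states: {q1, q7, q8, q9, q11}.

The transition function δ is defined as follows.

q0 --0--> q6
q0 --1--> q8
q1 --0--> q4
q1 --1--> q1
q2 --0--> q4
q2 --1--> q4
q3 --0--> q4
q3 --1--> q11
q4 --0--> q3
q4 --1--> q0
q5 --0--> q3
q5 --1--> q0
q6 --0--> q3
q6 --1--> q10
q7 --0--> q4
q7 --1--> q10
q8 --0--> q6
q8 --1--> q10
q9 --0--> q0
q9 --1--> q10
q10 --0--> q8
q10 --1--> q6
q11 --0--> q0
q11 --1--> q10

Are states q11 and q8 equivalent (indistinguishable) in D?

No

Reachable states from the start: {q0,q3,q4,q6,q8,q10,q11}. Unreachable: {q1,q2,q5,q7,q9} — drop them.
Start with accepting vs non-accepting: {q8,q11} | {q0,q3,q4,q6,q10}.
Refine {q0,q3,q4,q6,q10} on symbol 0: members go to different blocks, giving {q0,q3,q4,q6} and {q10}.
Split {q0,q3,q4,q6} by δ(·,1) → {q0,q3} and {q4} and {q6}.
On input 0, block {q8,q11} splits into {q8} and {q11}.
On input 0, block {q0,q3} splits into {q0} and {q3}.
No further refinement is possible. Final partition (7 blocks): {q8} | {q0} | {q10} | {q4} | {q6} | {q11} | {q3}.
q11 and q8 end up in different blocks, so they are distinguishable. For instance, the string '01' is accepted from only q11.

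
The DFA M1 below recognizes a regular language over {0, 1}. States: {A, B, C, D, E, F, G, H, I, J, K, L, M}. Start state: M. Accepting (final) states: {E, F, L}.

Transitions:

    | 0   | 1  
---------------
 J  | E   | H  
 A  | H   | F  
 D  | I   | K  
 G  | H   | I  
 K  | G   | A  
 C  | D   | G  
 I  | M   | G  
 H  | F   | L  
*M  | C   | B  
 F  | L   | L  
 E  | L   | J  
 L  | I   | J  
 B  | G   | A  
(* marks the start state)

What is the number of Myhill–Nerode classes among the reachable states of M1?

Initial partition by acceptance: {E,F,L} | {A,B,C,D,G,H,I,J,K,M}.
Split {E,F,L} by δ(·,0) → {E,F} and {L}.
On input 1, block {E,F} splits into {E} and {F}.
Refine {A,B,C,D,G,H,I,J,K,M} on symbol 0: members go to different blocks, giving {A,B,C,D,G,I,K,M} and {H} and {J}.
Refine {A,B,C,D,G,I,K,M} on symbol 0: members go to different blocks, giving {B,C,D,I,K,M} and {A,G}.
On input 0, block {B,C,D,I,K,M} splits into {C,D,I,M} and {B,K}.
Split {C,D,I,M} by δ(·,1) → {C,I} and {D,M}.
On input 1, block {A,G} splits into {A} and {G}.
The partition is now stable with 10 blocks: {E} | {C,I} | {L} | {F} | {H} | {J} | {A} | {B,K} | {D,M} | {G}.

10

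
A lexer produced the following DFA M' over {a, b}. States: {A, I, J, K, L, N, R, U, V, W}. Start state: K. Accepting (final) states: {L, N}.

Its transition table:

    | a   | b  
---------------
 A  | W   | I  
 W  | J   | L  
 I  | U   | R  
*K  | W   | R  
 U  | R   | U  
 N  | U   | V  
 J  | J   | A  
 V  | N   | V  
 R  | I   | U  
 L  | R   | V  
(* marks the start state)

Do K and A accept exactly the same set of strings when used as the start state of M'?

Initial partition by acceptance: {L,N} | {A,I,J,K,R,U,V,W}.
Refine {A,I,J,K,R,U,V,W} on symbol a: members go to different blocks, giving {A,I,J,K,R,U,W} and {V}.
Refine {A,I,J,K,R,U,W} on symbol b: members go to different blocks, giving {A,I,J,K,R,U} and {W}.
Split {A,I,J,K,R,U} by δ(·,a) → {I,J,R,U} and {A,K}.
On input b, block {I,J,R,U} splits into {I,R,U} and {J}.
No further refinement is possible. Final partition (6 blocks): {L,N} | {I,R,U} | {V} | {W} | {A,K} | {J}.
K and A lie in the same block of the stable partition, so they are equivalent — no string distinguishes them.

Yes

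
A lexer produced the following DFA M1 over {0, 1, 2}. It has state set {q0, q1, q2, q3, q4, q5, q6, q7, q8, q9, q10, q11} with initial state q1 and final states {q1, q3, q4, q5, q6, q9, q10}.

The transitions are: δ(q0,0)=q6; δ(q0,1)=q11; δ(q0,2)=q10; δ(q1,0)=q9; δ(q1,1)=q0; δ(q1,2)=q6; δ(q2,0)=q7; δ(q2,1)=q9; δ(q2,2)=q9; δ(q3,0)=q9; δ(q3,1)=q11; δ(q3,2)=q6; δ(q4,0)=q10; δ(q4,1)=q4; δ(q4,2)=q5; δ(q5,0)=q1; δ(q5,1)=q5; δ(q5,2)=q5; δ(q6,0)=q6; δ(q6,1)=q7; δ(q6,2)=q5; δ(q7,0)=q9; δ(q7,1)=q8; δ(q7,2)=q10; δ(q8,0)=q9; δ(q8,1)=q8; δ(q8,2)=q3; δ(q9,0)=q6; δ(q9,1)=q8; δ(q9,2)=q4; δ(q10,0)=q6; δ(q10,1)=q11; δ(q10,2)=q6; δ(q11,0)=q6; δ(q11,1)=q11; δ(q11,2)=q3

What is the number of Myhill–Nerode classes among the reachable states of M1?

States {q2} cannot be reached from the start state, so discard them.
Initial partition by acceptance: {q1,q3,q4,q5,q6,q9,q10} | {q0,q7,q8,q11}.
On input 1, block {q1,q3,q4,q5,q6,q9,q10} splits into {q1,q3,q6,q9,q10} and {q4,q5}.
Split {q1,q3,q6,q9,q10} by δ(·,2) → {q1,q3,q10} and {q6,q9}.
No further refinement is possible. Final partition (4 blocks): {q1,q3,q10} | {q0,q7,q8,q11} | {q4,q5} | {q6,q9}.

4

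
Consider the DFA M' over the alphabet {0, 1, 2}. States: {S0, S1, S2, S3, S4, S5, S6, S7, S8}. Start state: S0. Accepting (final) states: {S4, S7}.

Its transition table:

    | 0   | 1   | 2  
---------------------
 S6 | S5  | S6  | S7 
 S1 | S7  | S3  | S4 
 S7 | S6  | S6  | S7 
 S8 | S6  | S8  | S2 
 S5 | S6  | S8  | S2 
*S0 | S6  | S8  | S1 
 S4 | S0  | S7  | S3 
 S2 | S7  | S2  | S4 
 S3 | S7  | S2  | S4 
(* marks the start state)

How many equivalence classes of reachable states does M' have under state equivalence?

Initial partition by acceptance: {S4,S7} | {S0,S1,S2,S3,S5,S6,S8}.
Refine {S4,S7} on symbol 1: members go to different blocks, giving {S4} and {S7}.
Refine {S0,S1,S2,S3,S5,S6,S8} on symbol 0: members go to different blocks, giving {S0,S5,S6,S8} and {S1,S2,S3}.
Split {S0,S5,S6,S8} by δ(·,2) → {S0,S5,S8} and {S6}.
Stable partition: {S4} | {S0,S5,S8} | {S7} | {S1,S2,S3} | {S6} — 5 equivalence classes.

5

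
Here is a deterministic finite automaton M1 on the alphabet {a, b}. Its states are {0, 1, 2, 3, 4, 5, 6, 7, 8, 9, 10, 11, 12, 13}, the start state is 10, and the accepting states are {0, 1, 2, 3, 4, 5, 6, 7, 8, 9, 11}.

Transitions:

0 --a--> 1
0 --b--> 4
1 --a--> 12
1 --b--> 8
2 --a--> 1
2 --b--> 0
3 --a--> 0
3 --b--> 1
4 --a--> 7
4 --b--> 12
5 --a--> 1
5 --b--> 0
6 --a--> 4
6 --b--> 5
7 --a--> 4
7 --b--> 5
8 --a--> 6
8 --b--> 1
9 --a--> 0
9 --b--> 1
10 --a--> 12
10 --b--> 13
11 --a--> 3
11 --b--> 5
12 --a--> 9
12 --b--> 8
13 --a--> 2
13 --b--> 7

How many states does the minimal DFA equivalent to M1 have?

Reachable states from the start: {0,1,2,4,5,6,7,8,9,10,12,13}. Unreachable: {3,11} — drop them.
Initial partition by acceptance: {0,1,2,4,5,6,7,8,9} | {10,12,13}.
On input a, block {0,1,2,4,5,6,7,8,9} splits into {0,2,4,5,6,7,8,9} and {1}.
On input a, block {0,2,4,5,6,7,8,9} splits into {4,6,7,8,9} and {0,2,5}.
On input a, block {4,6,7,8,9} splits into {4,6,7,8} and {9}.
Split {4,6,7,8} by δ(·,b) → {6,7} and {4} and {8}.
Split {10,12,13} by δ(·,a) → {10} and {12} and {13}.
On input b, block {0,2,5} splits into {2,5} and {0}.
Stable partition: {6,7} | {10} | {1} | {2,5} | {9} | {4} | {8} | {12} | {13} | {0} — 10 equivalence classes.

10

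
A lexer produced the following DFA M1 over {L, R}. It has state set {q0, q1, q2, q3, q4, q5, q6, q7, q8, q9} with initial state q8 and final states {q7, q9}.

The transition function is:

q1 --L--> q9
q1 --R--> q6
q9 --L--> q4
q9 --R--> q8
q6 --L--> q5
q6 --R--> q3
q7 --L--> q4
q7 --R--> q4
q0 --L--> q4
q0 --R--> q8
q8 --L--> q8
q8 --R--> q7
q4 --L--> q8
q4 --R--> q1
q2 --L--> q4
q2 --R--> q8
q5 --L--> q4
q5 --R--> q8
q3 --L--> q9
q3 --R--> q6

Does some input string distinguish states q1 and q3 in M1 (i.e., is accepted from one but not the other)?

No

First remove the unreachable states {q0,q2}; 8 states remain.
Initial partition by acceptance: {q7,q9} | {q1,q3,q4,q5,q6,q8}.
Split {q1,q3,q4,q5,q6,q8} by δ(·,L) → {q4,q5,q6,q8} and {q1,q3}.
Refine {q4,q5,q6,q8} on symbol R: members go to different blocks, giving {q4,q6} and {q5} and {q8}.
Split {q7,q9} by δ(·,R) → {q7} and {q9}.
Split {q4,q6} by δ(·,L) → {q4} and {q6}.
The partition is now stable with 7 blocks: {q7} | {q4} | {q1,q3} | {q5} | {q8} | {q9} | {q6}.
q1 and q3 lie in the same block of the stable partition, so they are equivalent — no string distinguishes them.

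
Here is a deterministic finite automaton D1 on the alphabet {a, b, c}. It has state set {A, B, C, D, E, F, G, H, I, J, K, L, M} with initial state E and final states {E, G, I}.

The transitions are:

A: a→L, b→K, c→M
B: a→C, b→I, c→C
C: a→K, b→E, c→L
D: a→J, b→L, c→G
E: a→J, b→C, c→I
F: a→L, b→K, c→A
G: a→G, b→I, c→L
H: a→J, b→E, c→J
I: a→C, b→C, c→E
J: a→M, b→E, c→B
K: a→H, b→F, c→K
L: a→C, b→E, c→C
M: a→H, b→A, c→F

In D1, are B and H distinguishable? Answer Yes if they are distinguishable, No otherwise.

No

First remove the unreachable states {D,G}; 11 states remain.
P0 = {E,I} | {A,B,C,F,H,J,K,L,M}.
Refine {A,B,C,F,H,J,K,L,M} on symbol b: members go to different blocks, giving {B,C,H,J,L} and {A,F,K,M}.
Split {B,C,H,J,L} by δ(·,a) → {B,H,L} and {C,J}.
No further refinement is possible. Final partition (4 blocks): {E,I} | {B,H,L} | {A,F,K,M} | {C,J}.
B and H lie in the same block of the stable partition, so they are equivalent — no string distinguishes them.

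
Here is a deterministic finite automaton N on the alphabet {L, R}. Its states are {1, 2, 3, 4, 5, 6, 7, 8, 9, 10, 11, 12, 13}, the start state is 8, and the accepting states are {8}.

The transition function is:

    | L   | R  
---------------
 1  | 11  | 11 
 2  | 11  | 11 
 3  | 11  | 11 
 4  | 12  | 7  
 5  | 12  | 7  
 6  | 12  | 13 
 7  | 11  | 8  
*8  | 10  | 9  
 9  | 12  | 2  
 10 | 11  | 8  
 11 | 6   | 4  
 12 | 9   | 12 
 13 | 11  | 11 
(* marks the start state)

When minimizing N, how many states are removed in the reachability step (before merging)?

3

BFS from 8 reaches {2, 4, 6, 7, 8, 9, 10, 11, 12, 13}; the 3 state(s) 1, 3, 5 are never visited.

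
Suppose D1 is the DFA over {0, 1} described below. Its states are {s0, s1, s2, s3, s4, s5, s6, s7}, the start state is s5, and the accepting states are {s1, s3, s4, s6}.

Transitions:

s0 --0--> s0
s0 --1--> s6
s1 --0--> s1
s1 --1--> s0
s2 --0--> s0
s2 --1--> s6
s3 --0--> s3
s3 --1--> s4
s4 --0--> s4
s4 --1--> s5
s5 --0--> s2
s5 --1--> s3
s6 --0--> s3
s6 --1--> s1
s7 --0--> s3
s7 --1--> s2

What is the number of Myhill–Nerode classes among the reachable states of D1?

Reachable states from the start: {s0,s1,s2,s3,s4,s5,s6}. Unreachable: {s7} — drop them.
P0 = {s1,s3,s4,s6} | {s0,s2,s5}.
On input 1, block {s1,s3,s4,s6} splits into {s1,s4} and {s3,s6}.
The partition is now stable with 3 blocks: {s1,s4} | {s0,s2,s5} | {s3,s6}.

3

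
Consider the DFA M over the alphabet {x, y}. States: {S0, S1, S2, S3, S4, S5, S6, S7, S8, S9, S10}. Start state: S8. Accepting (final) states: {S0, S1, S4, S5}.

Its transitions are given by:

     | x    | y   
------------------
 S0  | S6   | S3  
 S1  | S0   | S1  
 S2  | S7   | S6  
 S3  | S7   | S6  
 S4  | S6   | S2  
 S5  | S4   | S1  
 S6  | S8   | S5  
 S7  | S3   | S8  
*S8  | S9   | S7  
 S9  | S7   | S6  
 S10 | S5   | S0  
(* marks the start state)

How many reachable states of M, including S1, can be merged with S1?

States {S10} cannot be reached from the start state, so discard them.
P0 = {S0,S1,S4,S5} | {S2,S3,S6,S7,S8,S9}.
On input x, block {S0,S1,S4,S5} splits into {S0,S4} and {S1,S5}.
Split {S2,S3,S6,S7,S8,S9} by δ(·,y) → {S2,S3,S7,S8,S9} and {S6}.
Refine {S2,S3,S7,S8,S9} on symbol y: members go to different blocks, giving {S2,S3,S9} and {S7,S8}.
No further refinement is possible. Final partition (5 blocks): {S0,S4} | {S2,S3,S9} | {S1,S5} | {S6} | {S7,S8}.
State S1 belongs to the block {S1,S5}, which has 2 states.

2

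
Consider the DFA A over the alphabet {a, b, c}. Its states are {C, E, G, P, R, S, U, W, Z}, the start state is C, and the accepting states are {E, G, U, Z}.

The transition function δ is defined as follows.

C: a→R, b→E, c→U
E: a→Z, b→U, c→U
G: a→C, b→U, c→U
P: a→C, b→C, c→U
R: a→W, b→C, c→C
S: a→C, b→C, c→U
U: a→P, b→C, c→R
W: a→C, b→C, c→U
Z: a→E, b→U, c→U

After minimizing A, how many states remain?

5

Reachable states from the start: {C,E,P,R,U,W,Z}. Unreachable: {G,S} — drop them.
Start with accepting vs non-accepting: {E,U,Z} | {C,P,R,W}.
On input a, block {E,U,Z} splits into {E,Z} and {U}.
On input b, block {C,P,R,W} splits into {P,R,W} and {C}.
On input a, block {P,R,W} splits into {P,W} and {R}.
No further refinement is possible. Final partition (5 blocks): {E,Z} | {P,W} | {U} | {C} | {R}.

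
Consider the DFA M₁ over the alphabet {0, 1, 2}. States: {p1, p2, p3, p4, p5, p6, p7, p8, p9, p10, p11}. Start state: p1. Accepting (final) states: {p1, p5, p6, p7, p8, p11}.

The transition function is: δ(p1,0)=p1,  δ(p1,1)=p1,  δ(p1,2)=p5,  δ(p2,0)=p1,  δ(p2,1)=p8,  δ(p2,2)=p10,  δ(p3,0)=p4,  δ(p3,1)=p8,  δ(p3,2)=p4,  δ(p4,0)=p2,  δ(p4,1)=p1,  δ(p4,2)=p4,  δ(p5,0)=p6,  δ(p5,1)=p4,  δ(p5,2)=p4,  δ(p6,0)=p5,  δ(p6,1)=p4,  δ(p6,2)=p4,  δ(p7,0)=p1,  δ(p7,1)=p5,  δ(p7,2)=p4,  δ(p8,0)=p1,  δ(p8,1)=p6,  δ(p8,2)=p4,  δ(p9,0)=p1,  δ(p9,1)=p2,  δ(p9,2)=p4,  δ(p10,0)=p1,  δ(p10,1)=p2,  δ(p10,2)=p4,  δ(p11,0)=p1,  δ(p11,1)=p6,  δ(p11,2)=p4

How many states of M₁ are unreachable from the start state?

Starting at p1 and following transitions, the reachable set is {p1, p2, p4, p5, p6, p8, p10}. That leaves p3, p7, p9, p11 unreachable — 4 in total.

4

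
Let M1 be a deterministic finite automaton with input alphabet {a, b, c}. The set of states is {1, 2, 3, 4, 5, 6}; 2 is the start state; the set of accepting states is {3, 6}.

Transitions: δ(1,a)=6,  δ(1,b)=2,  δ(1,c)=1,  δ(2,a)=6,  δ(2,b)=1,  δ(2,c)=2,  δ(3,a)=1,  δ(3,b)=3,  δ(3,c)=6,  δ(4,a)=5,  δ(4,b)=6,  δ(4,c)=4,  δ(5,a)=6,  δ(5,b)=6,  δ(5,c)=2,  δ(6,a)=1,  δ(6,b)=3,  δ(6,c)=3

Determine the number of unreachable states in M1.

BFS from 2 reaches {1, 2, 3, 6}; the 2 state(s) 4, 5 are never visited.

2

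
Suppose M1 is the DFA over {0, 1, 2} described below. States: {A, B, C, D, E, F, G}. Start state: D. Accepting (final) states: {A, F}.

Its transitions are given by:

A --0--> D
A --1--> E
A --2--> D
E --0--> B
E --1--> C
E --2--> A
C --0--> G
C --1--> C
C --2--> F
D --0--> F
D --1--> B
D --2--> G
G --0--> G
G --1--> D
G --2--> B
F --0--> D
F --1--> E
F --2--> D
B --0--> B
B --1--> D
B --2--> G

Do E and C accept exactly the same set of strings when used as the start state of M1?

Yes

Every state is reachable, so we keep all 7.
P0 = {A,F} | {B,C,D,E,G}.
On input 0, block {B,C,D,E,G} splits into {B,C,E,G} and {D}.
Split {B,C,E,G} by δ(·,1) → {B,G} and {C,E}.
The partition is now stable with 4 blocks: {A,F} | {B,G} | {D} | {C,E}.
E and C lie in the same block of the stable partition, so they are equivalent — no string distinguishes them.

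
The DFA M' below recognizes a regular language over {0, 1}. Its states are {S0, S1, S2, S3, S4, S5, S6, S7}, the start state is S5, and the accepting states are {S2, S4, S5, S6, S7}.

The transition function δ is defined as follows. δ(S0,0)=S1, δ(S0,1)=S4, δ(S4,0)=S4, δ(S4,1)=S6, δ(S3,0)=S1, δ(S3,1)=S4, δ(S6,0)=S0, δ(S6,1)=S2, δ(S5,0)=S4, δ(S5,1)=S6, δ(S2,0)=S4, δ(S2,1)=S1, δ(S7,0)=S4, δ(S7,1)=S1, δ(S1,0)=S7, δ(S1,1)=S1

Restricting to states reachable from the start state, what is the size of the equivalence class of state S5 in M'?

Reachable states from the start: {S0,S1,S2,S4,S5,S6,S7}. Unreachable: {S3} — drop them.
Start with accepting vs non-accepting: {S2,S4,S5,S6,S7} | {S0,S1}.
On input 0, block {S2,S4,S5,S6,S7} splits into {S2,S4,S5,S7} and {S6}.
Split {S2,S4,S5,S7} by δ(·,1) → {S2,S7} and {S4,S5}.
On input 0, block {S0,S1} splits into {S0} and {S1}.
No further refinement is possible. Final partition (5 blocks): {S2,S7} | {S0} | {S6} | {S4,S5} | {S1}.
The equivalence class containing S5 is {S4,S5}, of size 2.

2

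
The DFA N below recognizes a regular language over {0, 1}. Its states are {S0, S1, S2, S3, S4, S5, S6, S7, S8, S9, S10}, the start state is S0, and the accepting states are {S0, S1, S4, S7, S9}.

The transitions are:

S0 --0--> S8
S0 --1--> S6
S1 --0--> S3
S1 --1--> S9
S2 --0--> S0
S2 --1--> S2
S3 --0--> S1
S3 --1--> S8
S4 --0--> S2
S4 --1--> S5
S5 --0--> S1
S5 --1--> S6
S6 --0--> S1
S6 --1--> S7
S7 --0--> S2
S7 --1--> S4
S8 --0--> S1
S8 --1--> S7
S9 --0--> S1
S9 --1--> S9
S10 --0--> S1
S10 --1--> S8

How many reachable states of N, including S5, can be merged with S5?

2

States {S10} cannot be reached from the start state, so discard them.
P0 = {S0,S1,S4,S7,S9} | {S2,S3,S5,S6,S8}.
Refine {S0,S1,S4,S7,S9} on symbol 0: members go to different blocks, giving {S0,S1,S4,S7} and {S9}.
On input 1, block {S0,S1,S4,S7} splits into {S0,S4} and {S1} and {S7}.
Refine {S2,S3,S5,S6,S8} on symbol 0: members go to different blocks, giving {S3,S5,S6,S8} and {S2}.
Split {S0,S4} by δ(·,0) → {S0} and {S4}.
On input 1, block {S3,S5,S6,S8} splits into {S3,S5} and {S6,S8}.
No further refinement is possible. Final partition (8 blocks): {S0} | {S3,S5} | {S9} | {S1} | {S7} | {S2} | {S4} | {S6,S8}.
The equivalence class containing S5 is {S3,S5}, of size 2.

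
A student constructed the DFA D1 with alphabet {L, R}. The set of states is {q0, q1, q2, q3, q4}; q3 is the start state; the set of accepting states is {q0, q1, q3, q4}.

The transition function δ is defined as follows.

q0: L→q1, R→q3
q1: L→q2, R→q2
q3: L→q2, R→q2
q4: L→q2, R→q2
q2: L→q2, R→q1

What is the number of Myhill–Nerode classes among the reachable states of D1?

First remove the unreachable states {q0,q4}; 3 states remain.
Initial partition by acceptance: {q1,q3} | {q2}.
Stable partition: {q1,q3} | {q2} — 2 equivalence classes.

2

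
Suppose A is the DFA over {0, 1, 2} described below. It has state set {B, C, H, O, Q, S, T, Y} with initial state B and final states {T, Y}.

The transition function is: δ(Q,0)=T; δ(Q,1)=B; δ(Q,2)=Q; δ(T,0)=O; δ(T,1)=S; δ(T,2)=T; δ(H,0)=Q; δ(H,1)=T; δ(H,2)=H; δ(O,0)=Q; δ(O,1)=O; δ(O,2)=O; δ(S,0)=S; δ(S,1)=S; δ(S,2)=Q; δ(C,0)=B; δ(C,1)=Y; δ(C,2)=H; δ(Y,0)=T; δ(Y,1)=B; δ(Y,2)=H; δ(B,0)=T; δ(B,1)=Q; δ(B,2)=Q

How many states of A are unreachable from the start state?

3

No path from B leads to C, H, Y; the other 5 states are all reachable.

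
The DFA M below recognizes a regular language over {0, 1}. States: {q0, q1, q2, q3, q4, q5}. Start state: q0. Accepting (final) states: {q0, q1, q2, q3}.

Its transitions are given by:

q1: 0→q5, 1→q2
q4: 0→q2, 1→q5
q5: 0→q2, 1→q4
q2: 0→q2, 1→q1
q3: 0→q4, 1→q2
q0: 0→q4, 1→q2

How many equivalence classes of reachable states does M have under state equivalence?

States {q3} cannot be reached from the start state, so discard them.
P0 = {q0,q1,q2} | {q4,q5}.
Split {q0,q1,q2} by δ(·,0) → {q0,q1} and {q2}.
No further refinement is possible. Final partition (3 blocks): {q0,q1} | {q4,q5} | {q2}.

3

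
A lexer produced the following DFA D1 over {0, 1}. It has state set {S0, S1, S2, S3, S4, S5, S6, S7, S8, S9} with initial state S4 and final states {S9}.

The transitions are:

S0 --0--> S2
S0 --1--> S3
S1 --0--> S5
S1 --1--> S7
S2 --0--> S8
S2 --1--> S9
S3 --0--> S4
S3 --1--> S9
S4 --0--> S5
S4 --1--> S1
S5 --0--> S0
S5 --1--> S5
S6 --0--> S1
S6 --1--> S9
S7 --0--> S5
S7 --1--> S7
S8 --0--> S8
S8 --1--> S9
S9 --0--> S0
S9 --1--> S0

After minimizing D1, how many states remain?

6

States {S6} cannot be reached from the start state, so discard them.
Initial partition by acceptance: {S9} | {S0,S1,S2,S3,S4,S5,S7,S8}.
On input 1, block {S0,S1,S2,S3,S4,S5,S7,S8} splits into {S0,S1,S4,S5,S7} and {S2,S3,S8}.
Refine {S0,S1,S4,S5,S7} on symbol 0: members go to different blocks, giving {S1,S4,S5,S7} and {S0}.
On input 0, block {S1,S4,S5,S7} splits into {S1,S4,S7} and {S5}.
Split {S2,S3,S8} by δ(·,0) → {S2,S8} and {S3}.
No further refinement is possible. Final partition (6 blocks): {S9} | {S1,S4,S7} | {S2,S8} | {S0} | {S5} | {S3}.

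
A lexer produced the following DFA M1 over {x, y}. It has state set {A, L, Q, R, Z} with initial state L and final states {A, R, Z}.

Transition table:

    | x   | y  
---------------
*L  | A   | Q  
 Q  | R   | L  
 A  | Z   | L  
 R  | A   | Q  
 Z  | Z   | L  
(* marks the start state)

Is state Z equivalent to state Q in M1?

Every state is reachable, so we keep all 5.
Start with accepting vs non-accepting: {A,R,Z} | {L,Q}.
Stable partition: {A,R,Z} | {L,Q} — 2 equivalence classes.
Z and Q end up in different blocks, so they are distinguishable. For instance, the string 'ε' is accepted from only Z.

No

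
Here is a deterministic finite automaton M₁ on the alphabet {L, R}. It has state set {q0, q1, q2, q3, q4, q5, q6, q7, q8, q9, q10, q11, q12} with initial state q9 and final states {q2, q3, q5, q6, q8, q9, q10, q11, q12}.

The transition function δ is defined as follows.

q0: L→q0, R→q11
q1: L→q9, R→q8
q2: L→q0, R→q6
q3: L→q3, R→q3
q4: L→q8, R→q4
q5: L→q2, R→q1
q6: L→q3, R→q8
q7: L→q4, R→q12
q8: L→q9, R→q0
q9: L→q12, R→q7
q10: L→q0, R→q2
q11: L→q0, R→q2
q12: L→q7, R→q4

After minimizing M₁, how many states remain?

10

First remove the unreachable states {q1,q5,q10}; 10 states remain.
P0 = {q2,q3,q6,q8,q9,q11,q12} | {q0,q4,q7}.
Split {q2,q3,q6,q8,q9,q11,q12} by δ(·,L) → {q3,q6,q8,q9} and {q2,q11,q12}.
Split {q3,q6,q8,q9} by δ(·,L) → {q3,q6,q8} and {q9}.
Split {q3,q6,q8} by δ(·,L) → {q3,q6} and {q8}.
Refine {q3,q6} on symbol R: members go to different blocks, giving {q3} and {q6}.
Split {q0,q4,q7} by δ(·,L) → {q0,q7} and {q4}.
Split {q0,q7} by δ(·,L) → {q0} and {q7}.
Refine {q2,q11,q12} on symbol L: members go to different blocks, giving {q2,q11} and {q12}.
Split {q2,q11} by δ(·,R) → {q2} and {q11}.
The partition is now stable with 10 blocks: {q3} | {q0} | {q2} | {q9} | {q8} | {q6} | {q4} | {q7} | {q12} | {q11}.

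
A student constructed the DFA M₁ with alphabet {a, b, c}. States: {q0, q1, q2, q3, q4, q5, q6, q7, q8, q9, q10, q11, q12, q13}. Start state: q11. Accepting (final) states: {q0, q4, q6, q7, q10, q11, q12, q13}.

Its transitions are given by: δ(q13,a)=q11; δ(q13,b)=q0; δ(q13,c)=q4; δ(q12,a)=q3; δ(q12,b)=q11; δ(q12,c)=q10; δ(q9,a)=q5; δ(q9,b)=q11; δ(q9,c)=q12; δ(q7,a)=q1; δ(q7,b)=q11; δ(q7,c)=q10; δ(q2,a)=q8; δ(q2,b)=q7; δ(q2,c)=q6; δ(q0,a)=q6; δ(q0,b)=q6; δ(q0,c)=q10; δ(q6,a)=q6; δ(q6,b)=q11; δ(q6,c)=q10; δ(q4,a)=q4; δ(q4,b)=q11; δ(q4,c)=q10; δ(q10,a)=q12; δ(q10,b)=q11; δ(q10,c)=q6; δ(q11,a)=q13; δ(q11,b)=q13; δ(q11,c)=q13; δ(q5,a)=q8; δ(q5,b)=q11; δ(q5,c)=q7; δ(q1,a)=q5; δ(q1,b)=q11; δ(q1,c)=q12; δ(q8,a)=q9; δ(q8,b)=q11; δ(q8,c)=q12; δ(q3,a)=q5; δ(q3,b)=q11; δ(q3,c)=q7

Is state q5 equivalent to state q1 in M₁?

First remove the unreachable states {q2}; 13 states remain.
P0 = {q0,q4,q6,q7,q10,q11,q12,q13} | {q1,q3,q5,q8,q9}.
Refine {q0,q4,q6,q7,q10,q11,q12,q13} on symbol a: members go to different blocks, giving {q0,q4,q6,q10,q11,q13} and {q7,q12}.
Refine {q0,q4,q6,q10,q11,q13} on symbol a: members go to different blocks, giving {q0,q4,q6,q11,q13} and {q10}.
Refine {q0,q4,q6,q11,q13} on symbol c: members go to different blocks, giving {q0,q4,q6} and {q11,q13}.
Split {q0,q4,q6} by δ(·,b) → {q4,q6} and {q0}.
Refine {q11,q13} on symbol b: members go to different blocks, giving {q11} and {q13}.
The partition is now stable with 7 blocks: {q4,q6} | {q1,q3,q5,q8,q9} | {q7,q12} | {q10} | {q11} | {q0} | {q13}.
q5 and q1 lie in the same block of the stable partition, so they are equivalent — no string distinguishes them.

Yes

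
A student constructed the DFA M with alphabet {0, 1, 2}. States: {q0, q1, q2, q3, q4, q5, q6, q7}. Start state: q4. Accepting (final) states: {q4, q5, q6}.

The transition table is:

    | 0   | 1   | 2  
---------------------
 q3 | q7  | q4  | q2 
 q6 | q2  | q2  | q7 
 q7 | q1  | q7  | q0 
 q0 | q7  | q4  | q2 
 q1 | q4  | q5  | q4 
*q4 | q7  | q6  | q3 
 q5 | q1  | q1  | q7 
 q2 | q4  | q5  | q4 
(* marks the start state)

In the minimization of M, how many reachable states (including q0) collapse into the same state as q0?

All states are reachable from the start state.
P0 = {q4,q5,q6} | {q0,q1,q2,q3,q7}.
On input 1, block {q4,q5,q6} splits into {q5,q6} and {q4}.
Refine {q0,q1,q2,q3,q7} on symbol 0: members go to different blocks, giving {q0,q3,q7} and {q1,q2}.
On input 0, block {q0,q3,q7} splits into {q0,q3} and {q7}.
No further refinement is possible. Final partition (5 blocks): {q5,q6} | {q0,q3} | {q4} | {q1,q2} | {q7}.
The equivalence class containing q0 is {q0,q3}, of size 2.

2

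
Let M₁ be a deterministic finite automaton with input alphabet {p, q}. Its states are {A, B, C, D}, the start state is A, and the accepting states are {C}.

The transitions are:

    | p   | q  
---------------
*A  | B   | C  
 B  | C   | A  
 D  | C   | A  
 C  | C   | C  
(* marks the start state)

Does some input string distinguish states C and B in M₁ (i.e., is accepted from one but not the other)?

Yes

First remove the unreachable states {D}; 3 states remain.
Start with accepting vs non-accepting: {C} | {A,B}.
On input p, block {A,B} splits into {A} and {B}.
The partition is now stable with 3 blocks: {C} | {A} | {B}.
C and B end up in different blocks, so they are distinguishable. For instance, the string 'ε' is accepted from only C.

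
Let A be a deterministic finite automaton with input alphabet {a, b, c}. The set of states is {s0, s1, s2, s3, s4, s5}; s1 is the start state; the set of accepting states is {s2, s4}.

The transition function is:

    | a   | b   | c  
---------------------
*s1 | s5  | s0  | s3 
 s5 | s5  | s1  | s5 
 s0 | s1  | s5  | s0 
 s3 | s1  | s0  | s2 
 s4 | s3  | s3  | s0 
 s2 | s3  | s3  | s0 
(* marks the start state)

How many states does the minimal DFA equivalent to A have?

5

Reachable states from the start: {s0,s1,s2,s3,s5}. Unreachable: {s4} — drop them.
Start with accepting vs non-accepting: {s2} | {s0,s1,s3,s5}.
Refine {s0,s1,s3,s5} on symbol c: members go to different blocks, giving {s0,s1,s5} and {s3}.
Split {s0,s1,s5} by δ(·,c) → {s0,s5} and {s1}.
Refine {s0,s5} on symbol a: members go to different blocks, giving {s0} and {s5}.
No further refinement is possible. Final partition (5 blocks): {s2} | {s0} | {s3} | {s1} | {s5}.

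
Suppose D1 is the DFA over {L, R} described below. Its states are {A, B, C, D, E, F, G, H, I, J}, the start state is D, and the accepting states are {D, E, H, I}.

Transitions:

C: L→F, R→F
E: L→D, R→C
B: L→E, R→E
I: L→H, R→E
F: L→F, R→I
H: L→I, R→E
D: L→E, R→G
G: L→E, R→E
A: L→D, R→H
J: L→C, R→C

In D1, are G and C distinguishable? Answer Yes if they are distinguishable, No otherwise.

States {A,B,J} cannot be reached from the start state, so discard them.
Start with accepting vs non-accepting: {D,E,H,I} | {C,F,G}.
Refine {D,E,H,I} on symbol R: members go to different blocks, giving {D,E} and {H,I}.
On input L, block {C,F,G} splits into {C,F} and {G}.
Refine {D,E} on symbol R: members go to different blocks, giving {D} and {E}.
On input R, block {C,F} splits into {C} and {F}.
No further refinement is possible. Final partition (6 blocks): {D} | {C} | {H,I} | {G} | {E} | {F}.
G and C end up in different blocks, so they are distinguishable. For instance, the string 'L' is accepted from only G.

Yes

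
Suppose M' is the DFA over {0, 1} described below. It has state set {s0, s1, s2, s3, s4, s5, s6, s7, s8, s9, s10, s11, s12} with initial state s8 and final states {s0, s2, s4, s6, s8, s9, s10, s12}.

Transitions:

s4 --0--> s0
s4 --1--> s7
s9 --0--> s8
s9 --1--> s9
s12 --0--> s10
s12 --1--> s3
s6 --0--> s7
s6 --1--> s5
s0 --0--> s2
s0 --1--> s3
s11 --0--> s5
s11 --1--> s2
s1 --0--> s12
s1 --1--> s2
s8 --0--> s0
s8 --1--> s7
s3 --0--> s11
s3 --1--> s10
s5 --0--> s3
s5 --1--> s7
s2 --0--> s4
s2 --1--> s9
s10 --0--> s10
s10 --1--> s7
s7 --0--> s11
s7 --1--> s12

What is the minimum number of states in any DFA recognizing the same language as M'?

First remove the unreachable states {s1,s6}; 11 states remain.
P0 = {s0,s2,s4,s8,s9,s10,s12} | {s3,s5,s7,s11}.
On input 1, block {s0,s2,s4,s8,s9,s10,s12} splits into {s0,s4,s8,s10,s12} and {s2,s9}.
On input 0, block {s0,s4,s8,s10,s12} splits into {s4,s8,s10,s12} and {s0}.
On input 0, block {s4,s8,s10,s12} splits into {s4,s8} and {s10,s12}.
On input 1, block {s3,s5,s7,s11} splits into {s3,s7} and {s5} and {s11}.
No further refinement is possible. Final partition (7 blocks): {s4,s8} | {s3,s7} | {s2,s9} | {s0} | {s10,s12} | {s5} | {s11}.

7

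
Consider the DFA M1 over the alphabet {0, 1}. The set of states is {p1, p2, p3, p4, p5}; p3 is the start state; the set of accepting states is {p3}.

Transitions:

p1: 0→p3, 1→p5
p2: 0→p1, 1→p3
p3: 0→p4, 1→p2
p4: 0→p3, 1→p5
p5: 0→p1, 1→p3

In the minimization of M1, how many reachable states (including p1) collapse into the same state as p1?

All states are reachable from the start state.
Initial partition by acceptance: {p3} | {p1,p2,p4,p5}.
Split {p1,p2,p4,p5} by δ(·,0) → {p1,p4} and {p2,p5}.
Stable partition: {p3} | {p1,p4} | {p2,p5} — 3 equivalence classes.
State p1 belongs to the block {p1,p4}, which has 2 states.

2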